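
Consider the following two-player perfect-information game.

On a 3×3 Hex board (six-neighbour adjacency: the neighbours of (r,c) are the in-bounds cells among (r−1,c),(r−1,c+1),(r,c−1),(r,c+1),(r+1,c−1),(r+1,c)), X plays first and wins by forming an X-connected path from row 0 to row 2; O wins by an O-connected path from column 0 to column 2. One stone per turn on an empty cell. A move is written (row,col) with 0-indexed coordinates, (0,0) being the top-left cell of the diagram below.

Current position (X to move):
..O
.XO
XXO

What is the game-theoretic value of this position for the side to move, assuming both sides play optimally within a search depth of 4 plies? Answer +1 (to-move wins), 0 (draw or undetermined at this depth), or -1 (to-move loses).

ply 1, X at ..O/.XO/XXO | (0,0)=+1→X.O/.XO/XXO*; (0,1)=+1→.XO/.XO/XXO; (1,0)=+1→..O/XXO/XXO
ply 2, O at X.O/.XO/XXO | (0,1)=-1→XOO/.XO/XXO*; (1,0)=-1→X.O/OXO/XXO
ply 3, X at XOO/.XO/XXO | (1,0)=+1→XOO/XXO/XXO*
ply 4: XOO/XXO/XXO is terminal -1 (O); from ..O/.XO/XXO depth 4

value(..O/.XO/XXO, X) = +1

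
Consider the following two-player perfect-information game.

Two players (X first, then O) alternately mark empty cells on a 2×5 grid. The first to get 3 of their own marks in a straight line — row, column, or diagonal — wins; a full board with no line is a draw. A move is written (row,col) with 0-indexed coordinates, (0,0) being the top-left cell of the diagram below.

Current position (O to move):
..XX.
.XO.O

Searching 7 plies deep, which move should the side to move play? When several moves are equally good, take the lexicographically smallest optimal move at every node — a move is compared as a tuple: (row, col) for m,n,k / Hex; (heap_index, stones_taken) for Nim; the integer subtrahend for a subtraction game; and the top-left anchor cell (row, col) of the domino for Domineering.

O's best at [..XX./.XO.O]: (1,3)

[..XX./.XO.O] O move#1: (0,0):-1/O.XX./.XO.O, (0,1):-1/.OXX./.XO.O, (0,4):-1/..XXO/.XO.O, (1,0):-1/..XX./OXO.O, (1,3):+1/..XX./.XOOO*
[..XX./.XOOO] end (terminal -1, X#2); searched ..XX./.XO.O to 7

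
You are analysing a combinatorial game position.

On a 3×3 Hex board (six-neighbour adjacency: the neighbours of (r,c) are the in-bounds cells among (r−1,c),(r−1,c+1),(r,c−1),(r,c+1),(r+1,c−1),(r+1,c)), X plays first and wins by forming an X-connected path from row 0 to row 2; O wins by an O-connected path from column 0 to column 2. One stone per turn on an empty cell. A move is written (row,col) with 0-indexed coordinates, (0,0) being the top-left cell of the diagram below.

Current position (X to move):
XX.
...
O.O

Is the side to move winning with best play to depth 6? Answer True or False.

X winning at [XX./.../O.O]: False

p1 X@[XX./.../O.O]: (0,2)[XXX/.../O.O]-1* (1,0)[XX./X../O.O]-1 (1,1)[XX./.X./O.O]-1 (1,2)[XX./..X/O.O]-1 (2,1)[XX./.../OXO]-1
p2 O@[XXX/.../O.O]: (1,0)[XXX/O../O.O]-1 (1,1)[XXX/.O./O.O]+1* (1,2)[XXX/..O/O.O]+1 (2,1)[XXX/.../OOO]+1
p3 X@[XXX/.O./O.O]: (1,0)[XXX/XO./O.O]-1* (1,2)[XXX/.OX/O.O]-1 (2,1)[XXX/.O./OXO]-1
p4 O@[XXX/XO./O.O]: (1,2)[XXX/XOO/O.O]+1* (2,1)[XXX/XO./OOO]+1
p5 X@[XXX/XOO/O.O] terminal -1; root [XX./.../O.O] d6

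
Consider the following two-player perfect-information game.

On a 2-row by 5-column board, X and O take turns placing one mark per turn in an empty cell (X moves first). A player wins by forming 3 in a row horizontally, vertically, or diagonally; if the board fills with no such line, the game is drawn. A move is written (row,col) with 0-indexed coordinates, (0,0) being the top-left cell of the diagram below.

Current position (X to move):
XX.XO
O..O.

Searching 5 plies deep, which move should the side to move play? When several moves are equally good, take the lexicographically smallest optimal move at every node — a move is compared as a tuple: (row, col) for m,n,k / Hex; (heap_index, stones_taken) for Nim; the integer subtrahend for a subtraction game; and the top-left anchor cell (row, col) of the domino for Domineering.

ply 1, X at XX.XO/O..O. | (0,2)=+1→XXXXO/O..O.*; (1,1)=+0→XX.XO/OX.O.; (1,2)=+0→XX.XO/O.XO.; (1,4)=+0→XX.XO/O..OX
ply 2: XXXXO/O..O. is terminal -1 (O); from XX.XO/O..O. depth 5

X's best at [XX.XO/O..O.]: (0,2)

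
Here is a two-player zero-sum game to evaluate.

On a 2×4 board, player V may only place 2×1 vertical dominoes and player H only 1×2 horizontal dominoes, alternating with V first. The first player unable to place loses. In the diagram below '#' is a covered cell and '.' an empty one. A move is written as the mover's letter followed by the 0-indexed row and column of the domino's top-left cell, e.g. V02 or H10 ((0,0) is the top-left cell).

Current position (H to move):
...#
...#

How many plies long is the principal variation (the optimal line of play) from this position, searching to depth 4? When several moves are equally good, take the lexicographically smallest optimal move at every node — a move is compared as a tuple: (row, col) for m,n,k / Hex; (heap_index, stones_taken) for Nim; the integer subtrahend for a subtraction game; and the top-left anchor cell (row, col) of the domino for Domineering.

PV length from [...#/...#]: 3 plies

p1 H@[...#/...#]: H00[##.#/...#]+1* H01[.###/...#]+1 H10[...#/##.#]+1 H11[...#/.###]+1
p2 V@[##.#/...#]: V02[####/..##]-1*
p3 H@[####/..##]: H10[####/####]+1*
p4 V@[####/####] terminal -1; root [...#/...#] d4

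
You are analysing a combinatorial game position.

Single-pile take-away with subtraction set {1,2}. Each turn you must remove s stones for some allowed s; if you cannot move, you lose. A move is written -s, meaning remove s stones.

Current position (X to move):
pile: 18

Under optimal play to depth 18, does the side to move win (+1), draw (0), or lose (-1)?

ply 1, X at 18 | -1=-1→17*; -2=-1→16
ply 2, O at 17 | -1=-1→16; -2=+1→15*
ply 3, X at 15 | -1=-1→14*; -2=-1→13
ply 4, O at 14 | -1=-1→13; -2=+1→12*
ply 5, X at 12 | -1=-1→11*; -2=-1→10
ply 6, O at 11 | -1=-1→10; -2=+1→9*
ply 7, X at 9 | -1=-1→8*; -2=-1→7
ply 8, O at 8 | -1=-1→7; -2=+1→6*
ply 9, X at 6 | -1=-1→5*; -2=-1→4
ply 10, O at 5 | -1=-1→4; -2=+1→3*
ply 11, X at 3 | -1=-1→2*; -2=-1→1
ply 12, O at 2 | -1=-1→1; -2=+1→0*
ply 13: 0 is terminal -1 (X); from 18 depth 18

value(18, X) = -1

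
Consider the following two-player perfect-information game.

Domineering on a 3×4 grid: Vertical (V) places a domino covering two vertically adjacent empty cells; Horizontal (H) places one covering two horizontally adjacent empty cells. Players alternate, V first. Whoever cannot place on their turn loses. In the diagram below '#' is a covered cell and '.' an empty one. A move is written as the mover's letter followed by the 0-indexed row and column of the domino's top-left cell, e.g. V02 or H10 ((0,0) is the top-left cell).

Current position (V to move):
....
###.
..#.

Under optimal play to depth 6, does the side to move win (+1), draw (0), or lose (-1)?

value(..../###./..#., V) = -1

p1 V@[..../###./..#.]: V03[...#/####/..#.]-1* V13[..../####/..##]-1
p2 H@[...#/####/..#.]: H00[##.#/####/..#.]+1* H01[.###/####/..#.]+1 H20[...#/####/###.]+1
p3 V@[##.#/####/..#.] terminal -1; root [..../###./..#.] d6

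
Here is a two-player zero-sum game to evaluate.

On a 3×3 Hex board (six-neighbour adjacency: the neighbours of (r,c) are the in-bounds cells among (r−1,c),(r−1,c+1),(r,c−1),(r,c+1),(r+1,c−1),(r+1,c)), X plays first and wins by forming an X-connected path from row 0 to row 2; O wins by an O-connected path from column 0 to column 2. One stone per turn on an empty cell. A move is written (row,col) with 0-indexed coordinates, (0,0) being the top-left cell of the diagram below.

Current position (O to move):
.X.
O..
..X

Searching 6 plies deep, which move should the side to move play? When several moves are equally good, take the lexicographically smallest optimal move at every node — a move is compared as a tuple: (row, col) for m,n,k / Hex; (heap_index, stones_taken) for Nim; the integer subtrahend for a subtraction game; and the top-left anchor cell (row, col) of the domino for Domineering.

O's best at [.X./O../..X]: (1,1)

[.X./O../..X] O move#1: (0,0):-1/OX./O../..X, (0,2):-1/.XO/O../..X, (1,1):+1/.X./OO./..X*, (1,2):-1/.X./O.O/..X, (2,0):-1/.X./O../O.X, (2,1):-1/.X./O../.OX
[.X./OO./..X] X move#2: (0,0):-1/XX./OO./..X*, (0,2):-1/.XX/OO./..X, (1,2):-1/.X./OOX/..X, (2,0):-1/.X./OO./X.X, (2,1):-1/.X./OO./.XX
[XX./OO./..X] O move#3: (0,2):+1/XXO/OO./..X*, (1,2):+1/XX./OOO/..X, (2,0):+1/XX./OO./O.X, (2,1):+1/XX./OO./.OX
[XXO/OO./..X] end (terminal -1, X#4); searched .X./O../..X to 6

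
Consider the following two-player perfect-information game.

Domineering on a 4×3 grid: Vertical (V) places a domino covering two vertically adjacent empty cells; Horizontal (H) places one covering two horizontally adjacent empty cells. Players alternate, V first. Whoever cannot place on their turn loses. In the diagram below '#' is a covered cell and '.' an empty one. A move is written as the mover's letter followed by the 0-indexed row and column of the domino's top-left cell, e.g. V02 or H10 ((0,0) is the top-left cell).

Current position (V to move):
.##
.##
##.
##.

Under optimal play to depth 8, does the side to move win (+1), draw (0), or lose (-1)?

value(.##/.##/##./##., V) = +1

p1 V@[.##/.##/##./##.]: V00[###/###/##./##.]+1* V22[.##/.##/###/###]+1
p2 H@[###/###/##./##.] terminal -1; root [.##/.##/##./##.] d8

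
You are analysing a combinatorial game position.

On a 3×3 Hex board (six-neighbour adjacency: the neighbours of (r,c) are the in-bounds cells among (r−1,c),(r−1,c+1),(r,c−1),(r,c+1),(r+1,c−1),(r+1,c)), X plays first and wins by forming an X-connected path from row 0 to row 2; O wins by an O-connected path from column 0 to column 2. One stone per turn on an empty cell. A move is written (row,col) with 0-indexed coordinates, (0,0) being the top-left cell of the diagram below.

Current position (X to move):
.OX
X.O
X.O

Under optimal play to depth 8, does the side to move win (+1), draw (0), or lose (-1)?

p1 X@[.OX/X.O/X.O]: (0,0)[XOX/X.O/X.O]+1* (1,1)[.OX/XXO/X.O]+1 (2,1)[.OX/X.O/XXO]+1
p2 O@[XOX/X.O/X.O] terminal -1; root [.OX/X.O/X.O] d8

value(.OX/X.O/X.O, X) = +1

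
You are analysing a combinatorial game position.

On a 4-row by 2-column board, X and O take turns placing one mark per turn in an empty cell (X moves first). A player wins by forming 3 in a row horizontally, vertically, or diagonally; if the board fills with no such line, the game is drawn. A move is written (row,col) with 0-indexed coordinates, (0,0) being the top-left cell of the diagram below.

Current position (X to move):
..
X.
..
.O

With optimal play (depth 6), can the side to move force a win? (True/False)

X winning at [../X./../.O]: True

p1 X@[../X./../.O]: (0,0)[X./X./../.O]+0 (0,1)[.X/X./../.O]+0 (1,1)[../XX/../.O]+0 (2,0)[../X./X./.O]+1* (2,1)[../X./.X/.O]+0 (3,0)[../X./../XO]+0
p2 O@[../X./X./.O]: (0,0)[O./X./X./.O]-1* (0,1)[.O/X./X./.O]-1 (1,1)[../XO/X./.O]-1 (2,1)[../X./XO/.O]-1 (3,0)[../X./X./OO]-1
p3 X@[O./X./X./.O]: (0,1)[OX/X./X./.O]+0 (1,1)[O./XX/X./.O]+0 (2,1)[O./X./XX/.O]+0 (3,0)[O./X./X./XO]+1*
p4 O@[O./X./X./XO] terminal -1; root [../X./../.O] d6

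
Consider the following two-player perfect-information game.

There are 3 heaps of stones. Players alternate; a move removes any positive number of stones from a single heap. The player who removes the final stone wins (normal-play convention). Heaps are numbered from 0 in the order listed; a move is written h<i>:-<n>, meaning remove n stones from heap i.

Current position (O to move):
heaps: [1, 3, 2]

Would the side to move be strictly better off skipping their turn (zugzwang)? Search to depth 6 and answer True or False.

ply 1, O at (1,3,2) | h0:-1=-1→(0,3,2)*; h1:-1=-1→(1,2,2); h1:-2=-1→(1,1,2); h1:-3=-1→(1,0,2); h2:-1=-1→(1,3,1); h2:-2=-1→(1,3,0)
ply 2, X at (0,3,2) | h1:-1=+1→(0,2,2)*; h1:-2=-1→(0,1,2); h1:-3=-1→(0,0,2); h2:-1=-1→(0,3,1); h2:-2=-1→(0,3,0)
ply 3, O at (0,2,2) | h1:-1=-1→(0,1,2)*; h1:-2=-1→(0,0,2); h2:-1=-1→(0,2,1); h2:-2=-1→(0,2,0)
ply 4, X at (0,1,2) | h1:-1=-1→(0,0,2); h2:-1=+1→(0,1,1)*; h2:-2=-1→(0,1,0)
ply 5, O at (0,1,1) | h1:-1=-1→(0,0,1)*; h2:-1=-1→(0,1,0)
ply 6, X at (0,0,1) | h2:-1=+1→(0,0,0)*
ply 7: (0,0,0) is terminal -1 (O); from (1,3,2) depth 6
suppose O passes — search the same position with X to move:
pass> ply 1, X at (1,3,2) | h0:-1=-1→(0,3,2)*; h1:-1=-1→(1,2,2); h1:-2=-1→(1,1,2); h1:-3=-1→(1,0,2); h2:-1=-1→(1,3,1); h2:-2=-1→(1,3,0)
pass> ply 2, O at (0,3,2) | h1:-1=+1→(0,2,2)*; h1:-2=-1→(0,1,2); h1:-3=-1→(0,0,2); h2:-1=-1→(0,3,1); h2:-2=-1→(0,3,0)
pass> ply 3, X at (0,2,2) | h1:-1=-1→(0,1,2)*; h1:-2=-1→(0,0,2); h2:-1=-1→(0,2,1); h2:-2=-1→(0,2,0)
pass> ply 4, O at (0,1,2) | h1:-1=-1→(0,0,2); h2:-1=+1→(0,1,1)*; h2:-2=-1→(0,1,0)
pass> ply 5, X at (0,1,1) | h1:-1=-1→(0,0,1)*; h2:-1=-1→(0,1,0)
pass> ply 6, O at (0,0,1) | h2:-1=+1→(0,0,0)*
pass> ply 7: (0,0,0) is terminal -1 (X); from (1,3,2) depth 6
for O: play -1, pass +1

zugzwang((1,3,2), O) = True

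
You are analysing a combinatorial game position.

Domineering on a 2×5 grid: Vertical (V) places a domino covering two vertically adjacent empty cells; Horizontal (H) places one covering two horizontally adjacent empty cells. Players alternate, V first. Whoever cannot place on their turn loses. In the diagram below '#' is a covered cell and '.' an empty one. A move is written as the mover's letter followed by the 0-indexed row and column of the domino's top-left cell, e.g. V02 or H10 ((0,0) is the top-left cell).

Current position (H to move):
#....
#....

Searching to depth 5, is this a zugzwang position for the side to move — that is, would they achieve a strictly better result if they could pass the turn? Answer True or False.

p1 H@[#..../#....]: H01[###../#....]-1 H02[#.##./#....]+1* H03[#..##/#....]-1 H11[#..../###..]-1 H12[#..../#.##.]+1 H13[#..../#..##]-1
p2 V@[#.##./#....]: V01[####./##...]-1* V04[#.###/#...#]-1
p3 H@[####./##...]: H12[####./####.]-1 H13[####./##.##]+1*
p4 V@[####./##.##] terminal -1; root [#..../#....] d5
if H skipped the turn, V would face:
~ p1 V@[#..../#....]: V01[##.../##...]-1* V02[#.#../#.#..]-1 V03[#..#./#..#.]-1 V04[#...#/#...#]-1
~ p2 H@[##.../##...]: H02[####./##...]+1* H03[##.##/##...]+1 H12[##.../####.]+1 H13[##.../##.##]+1
~ p3 V@[####./##...]: V04[#####/##..#]-1*
~ p4 H@[#####/##..#]: H12[#####/#####]+1*
~ p5 V@[#####/#####] terminal -1; root [#..../#....] d5
compare (H): move=+1 vs pass=+1

zugzwang(#..../#...., H) = False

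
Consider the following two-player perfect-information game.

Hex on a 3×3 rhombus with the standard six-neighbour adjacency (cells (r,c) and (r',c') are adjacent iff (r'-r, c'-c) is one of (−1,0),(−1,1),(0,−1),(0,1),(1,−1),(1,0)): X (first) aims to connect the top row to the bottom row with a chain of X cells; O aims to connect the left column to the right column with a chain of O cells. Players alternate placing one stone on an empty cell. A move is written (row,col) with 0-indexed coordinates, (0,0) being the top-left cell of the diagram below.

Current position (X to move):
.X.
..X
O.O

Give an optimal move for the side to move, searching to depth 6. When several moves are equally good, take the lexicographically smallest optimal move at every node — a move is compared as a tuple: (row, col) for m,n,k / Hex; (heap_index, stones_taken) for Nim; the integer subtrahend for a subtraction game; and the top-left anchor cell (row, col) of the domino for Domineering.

X's best at [.X./..X/O.O]: (2,1)

ply 1, X at .X./..X/O.O | (0,0)=-1→XX./..X/O.O; (0,2)=-1→.XX/..X/O.O; (1,0)=-1→.X./X.X/O.O; (1,1)=-1→.X./.XX/O.O; (2,1)=+1→.X./..X/OXO*
ply 2, O at .X./..X/OXO | (0,0)=-1→OX./..X/OXO*; (0,2)=-1→.XO/..X/OXO; (1,0)=-1→.X./O.X/OXO; (1,1)=-1→.X./.OX/OXO
ply 3, X at OX./..X/OXO | (0,2)=+1→OXX/..X/OXO*; (1,0)=+1→OX./X.X/OXO; (1,1)=+1→OX./.XX/OXO
ply 4: OXX/..X/OXO is terminal -1 (O); from .X./..X/O.O depth 6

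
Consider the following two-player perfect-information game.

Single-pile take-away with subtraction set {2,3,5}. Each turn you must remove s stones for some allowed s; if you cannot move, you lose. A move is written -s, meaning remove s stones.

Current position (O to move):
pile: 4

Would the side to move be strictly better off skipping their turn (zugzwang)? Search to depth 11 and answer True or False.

ply 1, O at 4 | -2=-1→2; -3=+1→1*
ply 2: 1 is terminal -1 (X); from 4 depth 11
suppose O passes — search the same position with X to move:
pass> ply 1, X at 4 | -2=-1→2; -3=+1→1*
pass> ply 2: 1 is terminal -1 (O); from 4 depth 11
for O: play +1, pass -1

zugzwang(4, O) = False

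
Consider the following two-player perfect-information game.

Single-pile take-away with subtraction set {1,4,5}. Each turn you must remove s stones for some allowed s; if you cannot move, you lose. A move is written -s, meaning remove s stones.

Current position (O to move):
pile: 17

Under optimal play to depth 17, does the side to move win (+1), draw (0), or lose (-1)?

value(17, O) = +1

[17] O move#1: -1:+1/16*, -4:-1/13, -5:-1/12
[16] X move#2: -1:-1/15*, -4:-1/12, -5:-1/11
[15] O move#3: -1:-1/14, -4:-1/11, -5:+1/10*
[10] X move#4: -1:-1/9*, -4:-1/6, -5:-1/5
[9] O move#5: -1:+1/8*, -4:-1/5, -5:-1/4
[8] X move#6: -1:-1/7*, -4:-1/4, -5:-1/3
[7] O move#7: -1:-1/6, -4:-1/3, -5:+1/2*
[2] X move#8: -1:-1/1*
[1] O move#9: -1:+1/0*
[0] end (terminal -1, X#10); searched 17 to 17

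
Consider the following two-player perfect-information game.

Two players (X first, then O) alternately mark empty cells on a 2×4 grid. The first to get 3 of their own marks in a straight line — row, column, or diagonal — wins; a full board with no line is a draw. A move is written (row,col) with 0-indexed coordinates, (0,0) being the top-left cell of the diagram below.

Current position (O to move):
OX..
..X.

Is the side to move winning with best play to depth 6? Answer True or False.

O winning at [OX../..X.]: False

[OX../..X.] O move#1: (0,2):-1/OXO./..X., (0,3):-1/OX.O/..X., (1,0):+0/OX../O.X.*, (1,1):+0/OX../.OX., (1,3):+0/OX../..XO
[OX../O.X.] X move#2: (0,2):+0/OXX./O.X.*, (0,3):+0/OX.X/O.X., (1,1):+0/OX../OXX., (1,3):+0/OX../O.XX
[OXX./O.X.] O move#3: (0,3):+0/OXXO/O.X.*, (1,1):-1/OXX./OOX., (1,3):-1/OXX./O.XO
[OXXO/O.X.] X move#4: (1,1):+0/OXXO/OXX.*, (1,3):+0/OXXO/O.XX
[OXXO/OXX.] O move#5: (1,3):+0/OXXO/OXXO*
[OXXO/OXXO] end (terminal +0, X#6); searched OX../..X. to 6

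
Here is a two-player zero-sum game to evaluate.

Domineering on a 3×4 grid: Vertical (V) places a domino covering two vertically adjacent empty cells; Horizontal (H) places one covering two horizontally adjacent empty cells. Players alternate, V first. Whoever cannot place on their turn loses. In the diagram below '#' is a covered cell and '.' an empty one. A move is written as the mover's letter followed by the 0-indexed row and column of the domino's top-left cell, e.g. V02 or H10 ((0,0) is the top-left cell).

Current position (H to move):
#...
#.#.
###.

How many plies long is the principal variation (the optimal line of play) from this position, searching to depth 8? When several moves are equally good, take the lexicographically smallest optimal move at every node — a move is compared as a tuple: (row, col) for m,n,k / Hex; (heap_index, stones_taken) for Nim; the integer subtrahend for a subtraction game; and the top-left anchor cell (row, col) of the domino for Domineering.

PV length from [#.../#.#./###.]: 2 plies

[#.../#.#./###.] H move#1: H01:-1/###./#.#./###.*, H02:-1/#.##/#.#./###.
[###./#.#./###.] V move#2: V03:+1/####/#.##/###.*, V13:+1/###./#.##/####
[####/#.##/###.] end (terminal -1, H#3); searched #.../#.#./###. to 8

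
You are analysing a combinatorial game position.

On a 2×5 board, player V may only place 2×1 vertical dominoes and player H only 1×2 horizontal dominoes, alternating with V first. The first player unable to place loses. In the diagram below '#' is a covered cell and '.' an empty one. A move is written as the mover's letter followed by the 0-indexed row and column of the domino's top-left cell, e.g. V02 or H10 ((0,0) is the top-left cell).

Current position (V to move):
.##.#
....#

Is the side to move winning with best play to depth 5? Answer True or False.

ply 1, V at .##.#/....# | V00=-1→###.#/#...#*; V03=-1→.####/...##
ply 2, H at ###.#/#...# | H11=-1→###.#/###.#; H12=+1→###.#/#.###*
ply 3: ###.#/#.### is terminal -1 (V); from .##.#/....# depth 5

V winning at [.##.#/....#]: False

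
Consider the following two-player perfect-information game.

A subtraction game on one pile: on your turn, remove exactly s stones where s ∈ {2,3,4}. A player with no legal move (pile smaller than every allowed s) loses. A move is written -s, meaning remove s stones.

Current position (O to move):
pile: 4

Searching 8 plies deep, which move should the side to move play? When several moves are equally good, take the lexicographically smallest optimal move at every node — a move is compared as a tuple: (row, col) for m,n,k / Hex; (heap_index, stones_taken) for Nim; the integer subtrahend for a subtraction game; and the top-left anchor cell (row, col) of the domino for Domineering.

O's best at [4]: -3

ply 1, O at 4 | -2=-1→2; -3=+1→1*; -4=+1→0
ply 2: 1 is terminal -1 (X); from 4 depth 8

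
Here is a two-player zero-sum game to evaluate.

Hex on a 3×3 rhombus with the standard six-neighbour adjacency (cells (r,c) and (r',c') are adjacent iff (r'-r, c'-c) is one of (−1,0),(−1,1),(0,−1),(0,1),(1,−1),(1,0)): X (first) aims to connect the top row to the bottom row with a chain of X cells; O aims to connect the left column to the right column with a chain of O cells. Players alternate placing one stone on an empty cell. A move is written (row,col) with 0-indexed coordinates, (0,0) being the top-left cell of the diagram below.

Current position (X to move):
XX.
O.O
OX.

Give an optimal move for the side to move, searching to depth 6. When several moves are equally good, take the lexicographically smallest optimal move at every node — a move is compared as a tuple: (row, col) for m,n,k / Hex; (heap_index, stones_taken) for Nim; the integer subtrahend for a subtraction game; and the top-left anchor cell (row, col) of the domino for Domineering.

X's best at [XX./O.O/OX.]: (1,1)

ply 1, X at XX./O.O/OX. | (0,2)=-1→XXX/O.O/OX.; (1,1)=+1→XX./OXO/OX.*; (2,2)=-1→XX./O.O/OXX
ply 2: XX./OXO/OX. is terminal -1 (O); from XX./O.O/OX. depth 6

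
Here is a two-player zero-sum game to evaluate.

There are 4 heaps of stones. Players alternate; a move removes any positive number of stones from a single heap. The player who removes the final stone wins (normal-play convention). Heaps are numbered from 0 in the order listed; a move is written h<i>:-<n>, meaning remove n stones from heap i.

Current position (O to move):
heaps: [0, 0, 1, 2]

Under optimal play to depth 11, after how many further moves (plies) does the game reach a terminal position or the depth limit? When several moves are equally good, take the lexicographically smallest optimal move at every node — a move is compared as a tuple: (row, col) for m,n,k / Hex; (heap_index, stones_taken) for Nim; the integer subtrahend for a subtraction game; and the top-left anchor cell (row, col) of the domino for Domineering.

PV length from [(0,0,1,2)]: 3 plies

[(0,0,1,2)] O move#1: h2:-1:-1/(0,0,0,2), h3:-1:+1/(0,0,1,1)*, h3:-2:-1/(0,0,1,0)
[(0,0,1,1)] X move#2: h2:-1:-1/(0,0,0,1)*, h3:-1:-1/(0,0,1,0)
[(0,0,0,1)] O move#3: h3:-1:+1/(0,0,0,0)*
[(0,0,0,0)] end (terminal -1, X#4); searched (0,0,1,2) to 11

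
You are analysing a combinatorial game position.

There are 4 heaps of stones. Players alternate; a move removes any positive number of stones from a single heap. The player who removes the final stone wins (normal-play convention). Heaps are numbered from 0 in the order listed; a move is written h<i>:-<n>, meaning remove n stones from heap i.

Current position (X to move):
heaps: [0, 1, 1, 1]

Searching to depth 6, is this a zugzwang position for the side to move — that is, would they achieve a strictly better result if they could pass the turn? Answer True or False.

zugzwang((0,1,1,1), X) = False

[(0,1,1,1)] X move#1: h1:-1:+1/(0,0,1,1)*, h2:-1:+1/(0,1,0,1), h3:-1:+1/(0,1,1,0)
[(0,0,1,1)] O move#2: h2:-1:-1/(0,0,0,1)*, h3:-1:-1/(0,0,1,0)
[(0,0,0,1)] X move#3: h3:-1:+1/(0,0,0,0)*
[(0,0,0,0)] end (terminal -1, O#4); searched (0,1,1,1) to 6
pass branch (O moves first from the same position):
  | [(0,1,1,1)] O move#1: h1:-1:+1/(0,0,1,1)*, h2:-1:+1/(0,1,0,1), h3:-1:+1/(0,1,1,0)
  | [(0,0,1,1)] X move#2: h2:-1:-1/(0,0,0,1)*, h3:-1:-1/(0,0,1,0)
  | [(0,0,0,1)] O move#3: h3:-1:+1/(0,0,0,0)*
  | [(0,0,0,0)] end (terminal -1, X#4); searched (0,1,1,1) to 6
X moving scores +1; X passing scores -1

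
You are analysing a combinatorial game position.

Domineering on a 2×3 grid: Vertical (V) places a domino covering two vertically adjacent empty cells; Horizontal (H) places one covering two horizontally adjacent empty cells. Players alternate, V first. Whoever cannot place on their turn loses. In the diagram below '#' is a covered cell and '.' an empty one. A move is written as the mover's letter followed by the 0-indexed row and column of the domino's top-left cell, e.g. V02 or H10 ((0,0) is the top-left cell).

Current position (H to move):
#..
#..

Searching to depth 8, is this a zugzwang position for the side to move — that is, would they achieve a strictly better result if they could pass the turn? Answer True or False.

ply 1, H at #../#.. | H01=+1→###/#..*; H11=+1→#../###
ply 2: ###/#.. is terminal -1 (V); from #../#.. depth 8
suppose H passes — search the same position with V to move:
pass> ply 1, V at #../#.. | V01=+1→##./##.*; V02=+1→#.#/#.#
pass> ply 2: ##./##. is terminal -1 (H); from #../#.. depth 8
for H: play +1, pass -1

zugzwang(#../#.., H) = False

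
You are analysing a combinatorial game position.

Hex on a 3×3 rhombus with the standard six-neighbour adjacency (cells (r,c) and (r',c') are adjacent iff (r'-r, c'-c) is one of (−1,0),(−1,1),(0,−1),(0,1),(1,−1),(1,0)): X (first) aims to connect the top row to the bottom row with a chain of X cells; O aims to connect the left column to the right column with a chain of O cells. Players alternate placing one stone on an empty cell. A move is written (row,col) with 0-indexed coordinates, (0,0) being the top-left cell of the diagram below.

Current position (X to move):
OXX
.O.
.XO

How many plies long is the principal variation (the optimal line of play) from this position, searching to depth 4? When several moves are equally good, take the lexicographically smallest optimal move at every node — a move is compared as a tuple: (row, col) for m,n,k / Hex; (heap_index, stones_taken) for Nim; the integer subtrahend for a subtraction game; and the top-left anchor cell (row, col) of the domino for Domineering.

[OXX/.O./.XO] X move#1: (1,0):+1/OXX/XO./.XO*, (1,2):+1/OXX/.OX/.XO, (2,0):+1/OXX/.O./XXO
[OXX/XO./.XO] O move#2: (1,2):-1/OXX/XOO/.XO*, (2,0):-1/OXX/XO./OXO
[OXX/XOO/.XO] X move#3: (2,0):+1/OXX/XOO/XXO*
[OXX/XOO/XXO] end (terminal -1, O#4); searched OXX/.O./.XO to 4

PV length from [OXX/.O./.XO]: 3 plies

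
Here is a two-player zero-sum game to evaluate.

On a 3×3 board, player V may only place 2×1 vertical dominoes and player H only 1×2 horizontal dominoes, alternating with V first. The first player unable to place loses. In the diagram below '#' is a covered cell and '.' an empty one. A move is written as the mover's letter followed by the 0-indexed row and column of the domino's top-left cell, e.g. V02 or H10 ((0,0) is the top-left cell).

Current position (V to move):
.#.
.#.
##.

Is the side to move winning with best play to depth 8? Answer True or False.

[.#./.#./##.] V move#1: V00:+1/##./##./##.*, V02:+1/.##/.##/##., V12:+1/.#./.##/###
[##./##./##.] end (terminal -1, H#2); searched .#./.#./##. to 8

V winning at [.#./.#./##.]: True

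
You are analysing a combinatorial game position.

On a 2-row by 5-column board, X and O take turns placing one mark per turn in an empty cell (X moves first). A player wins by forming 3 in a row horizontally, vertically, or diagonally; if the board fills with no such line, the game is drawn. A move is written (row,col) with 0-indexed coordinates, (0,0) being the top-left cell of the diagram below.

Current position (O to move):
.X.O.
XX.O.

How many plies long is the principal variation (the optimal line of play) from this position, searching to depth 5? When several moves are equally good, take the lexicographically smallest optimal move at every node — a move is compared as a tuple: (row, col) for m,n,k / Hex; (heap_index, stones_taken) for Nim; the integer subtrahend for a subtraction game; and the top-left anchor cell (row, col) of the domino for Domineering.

PV length from [.X.O./XX.O.]: 5 plies

p1 O@[.X.O./XX.O.]: (0,0)[OX.O./XX.O.]-1 (0,2)[.XOO./XX.O.]-1 (0,4)[.X.OO/XX.O.]-1 (1,2)[.X.O./XXOO.]+0* (1,4)[.X.O./XX.OO]-1
p2 X@[.X.O./XXOO.]: (0,0)[XX.O./XXOO.]-1 (0,2)[.XXO./XXOO.]-1 (0,4)[.X.OX/XXOO.]-1 (1,4)[.X.O./XXOOX]+0*
p3 O@[.X.O./XXOOX]: (0,0)[OX.O./XXOOX]+0* (0,2)[.XOO./XXOOX]+0 (0,4)[.X.OO/XXOOX]+0
p4 X@[OX.O./XXOOX]: (0,2)[OXXO./XXOOX]+0* (0,4)[OX.OX/XXOOX]+0
p5 O@[OXXO./XXOOX]: (0,4)[OXXOO/XXOOX]+0*
p6 X@[OXXOO/XXOOX] terminal +0; root [.X.O./XX.O.] d5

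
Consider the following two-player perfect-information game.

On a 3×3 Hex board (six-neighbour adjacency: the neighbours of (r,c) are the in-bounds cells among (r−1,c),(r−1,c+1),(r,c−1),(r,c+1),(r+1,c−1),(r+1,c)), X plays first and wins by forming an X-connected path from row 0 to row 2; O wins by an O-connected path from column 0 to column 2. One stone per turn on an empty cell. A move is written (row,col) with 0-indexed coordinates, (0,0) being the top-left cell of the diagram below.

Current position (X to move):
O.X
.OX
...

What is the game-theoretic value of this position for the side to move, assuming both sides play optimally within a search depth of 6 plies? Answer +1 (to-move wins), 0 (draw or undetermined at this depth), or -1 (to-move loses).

value(O.X/.OX/..., X) = +1

p1 X@[O.X/.OX/...]: (0,1)[OXX/.OX/...]+1* (1,0)[O.X/XOX/...]+1 (2,0)[O.X/.OX/X..]+1 (2,1)[O.X/.OX/.X.]+1 (2,2)[O.X/.OX/..X]+1
p2 O@[OXX/.OX/...]: (1,0)[OXX/OOX/...]-1* (2,0)[OXX/.OX/O..]-1 (2,1)[OXX/.OX/.O.]-1 (2,2)[OXX/.OX/..O]-1
p3 X@[OXX/OOX/...]: (2,0)[OXX/OOX/X..]+1* (2,1)[OXX/OOX/.X.]+1 (2,2)[OXX/OOX/..X]+1
p4 O@[OXX/OOX/X..]: (2,1)[OXX/OOX/XO.]-1* (2,2)[OXX/OOX/X.O]-1
p5 X@[OXX/OOX/XO.]: (2,2)[OXX/OOX/XOX]+1*
p6 O@[OXX/OOX/XOX] terminal -1; root [O.X/.OX/...] d6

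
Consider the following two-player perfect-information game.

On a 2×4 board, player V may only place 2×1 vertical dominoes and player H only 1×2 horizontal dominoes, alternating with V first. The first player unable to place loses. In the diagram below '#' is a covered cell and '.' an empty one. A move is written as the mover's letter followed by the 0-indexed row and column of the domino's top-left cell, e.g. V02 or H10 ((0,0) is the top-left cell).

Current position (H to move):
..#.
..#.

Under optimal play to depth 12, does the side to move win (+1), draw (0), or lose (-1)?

[..#./..#.] H move#1: H00:+1/###./..#.*, H10:+1/..#./###.
[###./..#.] V move#2: V03:-1/####/..##*
[####/..##] H move#3: H10:+1/####/####*
[####/####] end (terminal -1, V#4); searched ..#./..#. to 12

value(..#./..#., H) = +1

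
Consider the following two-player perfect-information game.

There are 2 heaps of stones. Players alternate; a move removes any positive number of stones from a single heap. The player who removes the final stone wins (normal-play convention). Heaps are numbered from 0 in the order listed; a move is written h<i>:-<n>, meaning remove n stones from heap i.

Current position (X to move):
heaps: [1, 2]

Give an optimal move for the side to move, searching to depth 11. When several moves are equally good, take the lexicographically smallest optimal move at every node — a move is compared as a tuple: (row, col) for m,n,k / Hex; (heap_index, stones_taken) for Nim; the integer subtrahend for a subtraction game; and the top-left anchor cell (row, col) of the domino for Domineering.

ply 1, X at (1,2) | h0:-1=-1→(0,2); h1:-1=+1→(1,1)*; h1:-2=-1→(1,0)
ply 2, O at (1,1) | h0:-1=-1→(0,1)*; h1:-1=-1→(1,0)
ply 3, X at (0,1) | h1:-1=+1→(0,0)*
ply 4: (0,0) is terminal -1 (O); from (1,2) depth 11

X's best at [(1,2)]: h1:-1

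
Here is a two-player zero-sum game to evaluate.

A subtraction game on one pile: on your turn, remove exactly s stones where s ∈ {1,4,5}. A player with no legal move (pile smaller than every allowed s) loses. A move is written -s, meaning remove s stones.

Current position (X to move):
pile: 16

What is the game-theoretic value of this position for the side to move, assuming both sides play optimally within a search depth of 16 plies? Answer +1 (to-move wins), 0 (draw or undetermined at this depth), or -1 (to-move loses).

value(16, X) = -1

ply 1, X at 16 | -1=-1→15*; -4=-1→12; -5=-1→11
ply 2, O at 15 | -1=-1→14; -4=-1→11; -5=+1→10*
ply 3, X at 10 | -1=-1→9*; -4=-1→6; -5=-1→5
ply 4, O at 9 | -1=+1→8*; -4=-1→5; -5=-1→4
ply 5, X at 8 | -1=-1→7*; -4=-1→4; -5=-1→3
ply 6, O at 7 | -1=-1→6; -4=-1→3; -5=+1→2*
ply 7, X at 2 | -1=-1→1*
ply 8, O at 1 | -1=+1→0*
ply 9: 0 is terminal -1 (X); from 16 depth 16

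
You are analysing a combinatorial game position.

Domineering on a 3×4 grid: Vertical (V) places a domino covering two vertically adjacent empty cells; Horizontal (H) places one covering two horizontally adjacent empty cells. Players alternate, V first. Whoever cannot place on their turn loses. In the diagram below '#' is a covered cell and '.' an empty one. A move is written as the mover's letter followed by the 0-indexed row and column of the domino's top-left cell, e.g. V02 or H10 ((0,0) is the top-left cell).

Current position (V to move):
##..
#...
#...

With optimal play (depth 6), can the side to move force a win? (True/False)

ply 1, V at ##../#.../#... | V02=+1→###./#.#./#...*; V03=-1→##.#/#..#/#...; V11=-1→##../##../##..; V12=+1→##../#.#./#.#.; V13=-1→##../#..#/#..#
ply 2, H at ###./#.#./#... | H21=-1→###./#.#./###.*; H22=-1→###./#.#./#.##
ply 3, V at ###./#.#./###. | V03=+1→####/#.##/###.*; V13=+1→###./#.##/####
ply 4: ####/#.##/###. is terminal -1 (H); from ##../#.../#... depth 6

V winning at [##../#.../#...]: True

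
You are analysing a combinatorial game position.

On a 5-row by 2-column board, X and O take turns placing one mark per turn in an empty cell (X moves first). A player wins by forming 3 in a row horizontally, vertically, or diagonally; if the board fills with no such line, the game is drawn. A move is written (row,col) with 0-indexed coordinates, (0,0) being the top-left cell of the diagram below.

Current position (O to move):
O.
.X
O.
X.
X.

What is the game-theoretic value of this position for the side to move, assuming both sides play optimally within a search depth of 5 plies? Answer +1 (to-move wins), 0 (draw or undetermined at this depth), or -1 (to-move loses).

ply 1, O at O./.X/O./X./X. | (0,1)=+0→OO/.X/O./X./X.; (1,0)=+1→O./OX/O./X./X.*; (2,1)=+0→O./.X/OO/X./X.; (3,1)=+0→O./.X/O./XO/X.; (4,1)=+0→O./.X/O./X./XO
ply 2: O./OX/O./X./X. is terminal -1 (X); from O./.X/O./X./X. depth 5

value(O./.X/O./X./X., O) = +1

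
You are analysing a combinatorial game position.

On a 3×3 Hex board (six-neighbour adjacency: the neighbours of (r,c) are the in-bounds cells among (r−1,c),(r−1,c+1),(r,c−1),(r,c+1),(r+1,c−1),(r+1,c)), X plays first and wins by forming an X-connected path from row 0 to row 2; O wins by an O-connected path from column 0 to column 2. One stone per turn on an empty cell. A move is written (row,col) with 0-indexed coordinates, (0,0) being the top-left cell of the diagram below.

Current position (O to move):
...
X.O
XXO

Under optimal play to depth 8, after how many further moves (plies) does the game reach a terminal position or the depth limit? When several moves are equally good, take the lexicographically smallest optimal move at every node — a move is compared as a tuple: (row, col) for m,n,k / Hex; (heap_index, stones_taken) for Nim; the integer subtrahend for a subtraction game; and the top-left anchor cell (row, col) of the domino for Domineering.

p1 O@[.../X.O/XXO]: (0,0)[O../X.O/XXO]-1* (0,1)[.O./X.O/XXO]-1 (0,2)[..O/X.O/XXO]-1 (1,1)[.../XOO/XXO]-1
p2 X@[O../X.O/XXO]: (0,1)[OX./X.O/XXO]+1* (0,2)[O.X/X.O/XXO]+1 (1,1)[O../XXO/XXO]+1
p3 O@[OX./X.O/XXO] terminal -1; root [.../X.O/XXO] d8

PV length from [.../X.O/XXO]: 2 plies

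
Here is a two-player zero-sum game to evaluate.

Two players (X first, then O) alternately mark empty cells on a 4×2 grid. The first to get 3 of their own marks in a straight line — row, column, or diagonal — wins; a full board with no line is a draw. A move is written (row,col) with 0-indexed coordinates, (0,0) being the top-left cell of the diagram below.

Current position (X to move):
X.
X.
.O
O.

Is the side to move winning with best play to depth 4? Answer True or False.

X winning at [X./X./.O/O.]: True

p1 X@[X./X./.O/O.]: (0,1)[XX/X./.O/O.]+0 (1,1)[X./XX/.O/O.]+0 (2,0)[X./X./XO/O.]+1* (3,1)[X./X./.O/OX]+0
p2 O@[X./X./XO/O.] terminal -1; root [X./X./.O/O.] d4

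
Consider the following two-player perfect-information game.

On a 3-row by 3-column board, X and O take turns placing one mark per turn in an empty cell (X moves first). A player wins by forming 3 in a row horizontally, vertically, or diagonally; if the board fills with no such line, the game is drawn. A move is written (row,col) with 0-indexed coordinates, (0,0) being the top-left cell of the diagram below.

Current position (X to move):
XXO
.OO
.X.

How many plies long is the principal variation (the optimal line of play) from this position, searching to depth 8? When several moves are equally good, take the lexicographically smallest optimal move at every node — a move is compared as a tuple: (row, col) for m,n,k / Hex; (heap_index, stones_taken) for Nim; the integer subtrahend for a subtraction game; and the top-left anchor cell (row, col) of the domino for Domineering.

PV length from [XXO/.OO/.X.]: 2 plies

[XXO/.OO/.X.] X move#1: (1,0):-1/XXO/XOO/.X.*, (2,0):-1/XXO/.OO/XX., (2,2):-1/XXO/.OO/.XX
[XXO/XOO/.X.] O move#2: (2,0):+1/XXO/XOO/OX.*, (2,2):+1/XXO/XOO/.XO
[XXO/XOO/OX.] end (terminal -1, X#3); searched XXO/.OO/.X. to 8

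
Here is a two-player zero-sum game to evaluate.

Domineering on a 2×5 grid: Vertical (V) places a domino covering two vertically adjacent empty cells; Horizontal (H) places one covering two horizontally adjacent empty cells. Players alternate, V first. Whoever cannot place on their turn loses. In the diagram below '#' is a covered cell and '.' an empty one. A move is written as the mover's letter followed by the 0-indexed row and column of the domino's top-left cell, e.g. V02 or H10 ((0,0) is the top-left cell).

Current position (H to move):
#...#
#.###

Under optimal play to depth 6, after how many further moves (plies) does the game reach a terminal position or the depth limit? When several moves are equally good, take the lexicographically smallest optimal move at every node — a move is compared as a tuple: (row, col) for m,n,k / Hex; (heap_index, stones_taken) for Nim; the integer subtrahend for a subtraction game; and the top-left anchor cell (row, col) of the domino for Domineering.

PV length from [#...#/#.###]: 1 ply

[#...#/#.###] H move#1: H01:+1/###.#/#.###*, H02:-1/#.###/#.###
[###.#/#.###] end (terminal -1, V#2); searched #...#/#.### to 6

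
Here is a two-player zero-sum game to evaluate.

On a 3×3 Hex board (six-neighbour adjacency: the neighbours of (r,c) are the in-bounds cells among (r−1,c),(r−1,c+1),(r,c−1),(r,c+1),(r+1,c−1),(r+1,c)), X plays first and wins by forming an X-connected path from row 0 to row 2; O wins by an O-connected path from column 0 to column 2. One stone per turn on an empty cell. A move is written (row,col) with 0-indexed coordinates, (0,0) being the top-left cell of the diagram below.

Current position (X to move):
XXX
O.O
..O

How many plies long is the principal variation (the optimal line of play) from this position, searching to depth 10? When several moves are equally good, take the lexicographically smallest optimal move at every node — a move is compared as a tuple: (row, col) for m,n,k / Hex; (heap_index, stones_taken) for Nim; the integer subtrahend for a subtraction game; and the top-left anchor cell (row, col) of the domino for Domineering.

p1 X@[XXX/O.O/..O]: (1,1)[XXX/OXO/..O]+1* (2,0)[XXX/O.O/X.O]-1 (2,1)[XXX/O.O/.XO]-1
p2 O@[XXX/OXO/..O]: (2,0)[XXX/OXO/O.O]-1* (2,1)[XXX/OXO/.OO]-1
p3 X@[XXX/OXO/O.O]: (2,1)[XXX/OXO/OXO]+1*
p4 O@[XXX/OXO/OXO] terminal -1; root [XXX/O.O/..O] d10

PV length from [XXX/O.O/..O]: 3 plies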